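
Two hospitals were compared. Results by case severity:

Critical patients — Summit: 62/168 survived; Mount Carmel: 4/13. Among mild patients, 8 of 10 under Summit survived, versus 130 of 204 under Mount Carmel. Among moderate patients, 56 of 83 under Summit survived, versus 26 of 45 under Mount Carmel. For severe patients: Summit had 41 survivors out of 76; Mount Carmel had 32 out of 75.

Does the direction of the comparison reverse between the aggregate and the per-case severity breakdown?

Critical: Summit 62/168 = 36.9%, Mount Carmel 4/13 = 30.8% → Summit
Mild: Summit 8/10 = 80.0%, Mount Carmel 130/204 = 63.7% → Summit
Moderate: Summit 56/83 = 67.5%, Mount Carmel 26/45 = 57.8% → Summit
Severe: Summit 41/76 = 53.9%, Mount Carmel 32/75 = 42.7% → Summit
Overall: Summit 167/337 = 49.6%, Mount Carmel 192/337 = 57.0% → Mount Carmel
Summit wins each case group but Mount Carmel wins overall — the comparison reverses. Summit's patients skew toward critical, which has a lower base rate.

Yes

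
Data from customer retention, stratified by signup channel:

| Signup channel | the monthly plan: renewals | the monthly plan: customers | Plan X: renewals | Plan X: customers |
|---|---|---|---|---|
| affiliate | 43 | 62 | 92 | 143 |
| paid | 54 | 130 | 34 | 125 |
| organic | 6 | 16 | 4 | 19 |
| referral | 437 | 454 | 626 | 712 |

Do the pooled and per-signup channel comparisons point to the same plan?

Affiliate: the monthly plan 43/62 = 69.4%, Plan X 92/143 = 64.3% → the monthly plan
Paid: the monthly plan 54/130 = 41.5%, Plan X 34/125 = 27.2% → the monthly plan
Organic: the monthly plan 6/16 = 37.5%, Plan X 4/19 = 21.1% → the monthly plan
Referral: the monthly plan 437/454 = 96.3%, Plan X 626/712 = 87.9% → the monthly plan
Overall: the monthly plan 540/662 = 81.6%, Plan X 756/999 = 75.7% → the monthly plan
The monthly plan wins overall and in every signup group — no reversal.

Yes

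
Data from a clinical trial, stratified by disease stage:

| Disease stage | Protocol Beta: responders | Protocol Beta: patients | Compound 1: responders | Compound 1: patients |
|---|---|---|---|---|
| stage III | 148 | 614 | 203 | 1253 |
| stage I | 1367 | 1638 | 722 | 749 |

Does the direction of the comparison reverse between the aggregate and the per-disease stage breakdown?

No

Stage III: Protocol Beta 148/614 = 24.1%, Compound 1 203/1253 = 16.2% → Protocol Beta
Stage I: Protocol Beta 1367/1638 = 83.5%, Compound 1 722/749 = 96.4% → Compound 1
Overall: Protocol Beta 1515/2252 = 67.3%, Compound 1 925/2002 = 46.2% → Protocol Beta
Neither sweeps: Protocol Beta wins 1 of 2 groups, Compound 1 wins 1. Protocol Beta wins overall but not every group — no Simpson reversal.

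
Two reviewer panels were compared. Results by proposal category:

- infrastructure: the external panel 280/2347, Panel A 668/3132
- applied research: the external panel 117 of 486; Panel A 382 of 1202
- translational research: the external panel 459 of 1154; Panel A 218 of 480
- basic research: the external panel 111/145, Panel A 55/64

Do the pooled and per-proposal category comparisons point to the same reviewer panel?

Yes

Infrastructure: the external panel 280/2347 = 11.9%, Panel A 668/3132 = 21.3% → Panel A
Applied research: the external panel 117/486 = 24.1%, Panel A 382/1202 = 31.8% → Panel A
Translational research: the external panel 459/1154 = 39.8%, Panel A 218/480 = 45.4% → Panel A
Basic research: the external panel 111/145 = 76.6%, Panel A 55/64 = 85.9% → Panel A
Overall: the external panel 967/4132 = 23.4%, Panel A 1323/4878 = 27.1% → Panel A
Panel A wins overall and in every proposal group — no reversal.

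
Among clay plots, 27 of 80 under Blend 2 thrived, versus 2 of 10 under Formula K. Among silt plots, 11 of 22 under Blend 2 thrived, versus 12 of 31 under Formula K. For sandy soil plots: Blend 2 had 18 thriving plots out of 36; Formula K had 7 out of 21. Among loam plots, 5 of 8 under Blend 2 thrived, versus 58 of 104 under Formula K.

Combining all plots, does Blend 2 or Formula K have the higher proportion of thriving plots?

Clay: Blend 2 27/80 = 33.8%, Formula K 2/10 = 20.0% → Blend 2
Silt: Blend 2 11/22 = 50.0%, Formula K 12/31 = 38.7% → Blend 2
Sandy soil: Blend 2 18/36 = 50.0%, Formula K 7/21 = 33.3% → Blend 2
Loam: Blend 2 5/8 = 62.5%, Formula K 58/104 = 55.8% → Blend 2
Overall: Blend 2 61/146 = 41.8%, Formula K 79/166 = 47.6% → Formula K
(Blend 2 wins every soil group but Formula K wins overall — Blend 2's plots skew toward the low-rate clay group.)

Formula K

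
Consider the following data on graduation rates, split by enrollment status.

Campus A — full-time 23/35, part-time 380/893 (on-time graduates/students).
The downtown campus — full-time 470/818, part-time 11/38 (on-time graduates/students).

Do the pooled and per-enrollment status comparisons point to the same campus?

No

Full-time: Campus A 23/35 = 65.7%, the downtown campus 470/818 = 57.5% → Campus A
Part-time: Campus A 380/893 = 42.6%, the downtown campus 11/38 = 28.9% → Campus A
Overall: Campus A 403/928 = 43.4%, the downtown campus 481/856 = 56.2% → the downtown campus
Campus A wins each enrollment group but the downtown campus wins overall — the comparison reverses. Campus A's students skew toward part-time, which has a lower base rate.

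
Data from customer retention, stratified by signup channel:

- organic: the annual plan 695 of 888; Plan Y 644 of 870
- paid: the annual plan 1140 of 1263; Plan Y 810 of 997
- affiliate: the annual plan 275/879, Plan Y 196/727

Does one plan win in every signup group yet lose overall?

No

Organic: the annual plan 695/888 = 78.3%, Plan Y 644/870 = 74.0% → the annual plan
Paid: the annual plan 1140/1263 = 90.3%, Plan Y 810/997 = 81.2% → the annual plan
Affiliate: the annual plan 275/879 = 31.3%, Plan Y 196/727 = 27.0% → the annual plan
Overall: the annual plan 2110/3030 = 69.6%, Plan Y 1650/2594 = 63.6% → the annual plan
The annual plan wins overall and in every signup group — no reversal.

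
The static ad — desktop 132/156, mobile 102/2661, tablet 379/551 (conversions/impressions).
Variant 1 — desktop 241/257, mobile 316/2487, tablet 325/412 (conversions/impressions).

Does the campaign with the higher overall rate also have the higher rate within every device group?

Yes

Desktop: the static ad 132/156 = 84.6%, Variant 1 241/257 = 93.8% → Variant 1
Mobile: the static ad 102/2661 = 3.8%, Variant 1 316/2487 = 12.7% → Variant 1
Tablet: the static ad 379/551 = 68.8%, Variant 1 325/412 = 78.9% → Variant 1
Overall: the static ad 613/3368 = 18.2%, Variant 1 882/3156 = 27.9% → Variant 1
Variant 1 wins overall and in every device group — no reversal.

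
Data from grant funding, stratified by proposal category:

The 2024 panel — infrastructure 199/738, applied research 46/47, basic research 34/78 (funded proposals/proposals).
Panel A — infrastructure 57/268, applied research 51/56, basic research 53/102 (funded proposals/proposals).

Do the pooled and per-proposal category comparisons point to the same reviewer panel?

Infrastructure: the 2024 panel 199/738 = 27.0%, Panel A 57/268 = 21.3% → the 2024 panel
Applied research: the 2024 panel 46/47 = 97.9%, Panel A 51/56 = 91.1% → the 2024 panel
Basic research: the 2024 panel 34/78 = 43.6%, Panel A 53/102 = 52.0% → Panel A
Overall: the 2024 panel 279/863 = 32.3%, Panel A 161/426 = 37.8% → Panel A
Neither sweeps: the 2024 panel wins 2 of 3 groups, Panel A wins 1. Panel A wins overall but not every group — no Simpson reversal.

No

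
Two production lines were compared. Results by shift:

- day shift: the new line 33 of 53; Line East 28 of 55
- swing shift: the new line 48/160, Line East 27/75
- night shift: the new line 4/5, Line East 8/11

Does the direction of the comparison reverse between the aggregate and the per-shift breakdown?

Day shift: the new line 33/53 = 62.3%, Line East 28/55 = 50.9% → the new line
Swing shift: the new line 48/160 = 30.0%, Line East 27/75 = 36.0% → Line East
Night shift: the new line 4/5 = 80.0%, Line East 8/11 = 72.7% → the new line
Overall: the new line 85/218 = 39.0%, Line East 63/141 = 44.7% → Line East
Neither sweeps: the new line wins 2 of 3 groups, Line East wins 1. Line East wins overall but not every group — no Simpson reversal.

No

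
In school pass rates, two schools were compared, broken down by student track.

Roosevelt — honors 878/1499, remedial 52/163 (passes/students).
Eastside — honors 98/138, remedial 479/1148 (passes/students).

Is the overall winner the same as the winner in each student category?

No

Honors: Roosevelt 878/1499 = 58.6%, Eastside 98/138 = 71.0% → Eastside
Remedial: Roosevelt 52/163 = 31.9%, Eastside 479/1148 = 41.7% → Eastside
Overall: Roosevelt 930/1662 = 56.0%, Eastside 577/1286 = 44.9% → Roosevelt
Eastside wins each student group but Roosevelt wins overall — the comparison reverses. Eastside's students skew toward remedial, which has a lower base rate.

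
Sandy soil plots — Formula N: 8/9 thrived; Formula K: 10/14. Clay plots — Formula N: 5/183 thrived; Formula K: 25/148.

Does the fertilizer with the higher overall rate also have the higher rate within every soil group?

No

Sandy soil: Formula N 8/9 = 88.9%, Formula K 10/14 = 71.4% → Formula N
Clay: Formula N 5/183 = 2.7%, Formula K 25/148 = 16.9% → Formula K
Overall: Formula N 13/192 = 6.8%, Formula K 35/162 = 21.6% → Formula K
Neither sweeps: Formula N wins 1 of 2 groups, Formula K wins 1. Formula K wins overall but not every group — no Simpson reversal.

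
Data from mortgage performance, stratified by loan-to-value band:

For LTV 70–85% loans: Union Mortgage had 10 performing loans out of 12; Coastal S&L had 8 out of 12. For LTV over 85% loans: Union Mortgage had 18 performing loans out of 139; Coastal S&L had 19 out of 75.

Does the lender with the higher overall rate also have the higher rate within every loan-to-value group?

No

LTV 70–85%: Union Mortgage 10/12 = 83.3%, Coastal S&L 8/12 = 66.7% → Union Mortgage
LTV over 85%: Union Mortgage 18/139 = 12.9%, Coastal S&L 19/75 = 25.3% → Coastal S&L
Overall: Union Mortgage 28/151 = 18.5%, Coastal S&L 27/87 = 31.0% → Coastal S&L
Neither sweeps: Union Mortgage wins 1 of 2 groups, Coastal S&L wins 1. Coastal S&L wins overall but not every group — no Simpson reversal.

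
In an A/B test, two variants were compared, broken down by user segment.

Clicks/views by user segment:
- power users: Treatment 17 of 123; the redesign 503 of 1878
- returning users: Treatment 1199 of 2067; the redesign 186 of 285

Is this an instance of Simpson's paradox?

Yes

Power users: Treatment 17/123 = 13.8%, the redesign 503/1878 = 26.8% → the redesign
Returning users: Treatment 1199/2067 = 58.0%, the redesign 186/285 = 65.3% → the redesign
Overall: Treatment 1216/2190 = 55.5%, the redesign 689/2163 = 31.9% → Treatment
The redesign wins each user group but Treatment wins overall — the comparison reverses. The redesign's views skew toward power users, which has a lower base rate.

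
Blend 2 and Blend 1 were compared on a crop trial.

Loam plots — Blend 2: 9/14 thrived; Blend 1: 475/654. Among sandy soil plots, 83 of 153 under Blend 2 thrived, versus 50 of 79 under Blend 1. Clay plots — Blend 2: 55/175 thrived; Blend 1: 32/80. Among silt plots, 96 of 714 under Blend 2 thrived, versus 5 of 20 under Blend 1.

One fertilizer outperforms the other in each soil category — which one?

Loam: Blend 2 9/14 = 64.3%, Blend 1 475/654 = 72.6% → Blend 1
Sandy soil: Blend 2 83/153 = 54.2%, Blend 1 50/79 = 63.3% → Blend 1
Clay: Blend 2 55/175 = 31.4%, Blend 1 32/80 = 40.0% → Blend 1
Silt: Blend 2 96/714 = 13.4%, Blend 1 5/20 = 25.0% → Blend 1
Blend 1 has the higher rate in all 4 groups.

Blend 1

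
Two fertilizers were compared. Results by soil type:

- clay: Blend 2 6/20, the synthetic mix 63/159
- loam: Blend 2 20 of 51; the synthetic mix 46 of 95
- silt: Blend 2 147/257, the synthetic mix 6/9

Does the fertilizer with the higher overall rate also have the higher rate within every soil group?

No

Clay: Blend 2 6/20 = 30.0%, the synthetic mix 63/159 = 39.6% → the synthetic mix
Loam: Blend 2 20/51 = 39.2%, the synthetic mix 46/95 = 48.4% → the synthetic mix
Silt: Blend 2 147/257 = 57.2%, the synthetic mix 6/9 = 66.7% → the synthetic mix
Overall: Blend 2 173/328 = 52.7%, the synthetic mix 115/263 = 43.7% → Blend 2
The synthetic mix wins each soil group but Blend 2 wins overall — the comparison reverses. The synthetic mix's plots skew toward clay, which has a lower base rate.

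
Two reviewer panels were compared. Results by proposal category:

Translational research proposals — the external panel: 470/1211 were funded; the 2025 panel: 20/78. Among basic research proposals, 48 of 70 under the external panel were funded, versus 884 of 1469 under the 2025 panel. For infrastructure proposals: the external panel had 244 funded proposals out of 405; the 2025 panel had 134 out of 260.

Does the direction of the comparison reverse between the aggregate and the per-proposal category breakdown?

Translational research: the external panel 470/1211 = 38.8%, the 2025 panel 20/78 = 25.6% → the external panel
Basic research: the external panel 48/70 = 68.6%, the 2025 panel 884/1469 = 60.2% → the external panel
Infrastructure: the external panel 244/405 = 60.2%, the 2025 panel 134/260 = 51.5% → the external panel
Overall: the external panel 762/1686 = 45.2%, the 2025 panel 1038/1807 = 57.4% → the 2025 panel
The external panel wins each proposal group but the 2025 panel wins overall — the comparison reverses. The external panel's proposals skew toward translational research, which has a lower base rate.

Yes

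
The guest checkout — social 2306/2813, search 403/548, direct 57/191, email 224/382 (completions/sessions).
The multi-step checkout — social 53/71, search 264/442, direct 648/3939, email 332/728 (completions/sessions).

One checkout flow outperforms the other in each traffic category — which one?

the guest checkout

Social: the guest checkout 2306/2813 = 82.0%, the multi-step checkout 53/71 = 74.6% → the guest checkout
Search: the guest checkout 403/548 = 73.5%, the multi-step checkout 264/442 = 59.7% → the guest checkout
Direct: the guest checkout 57/191 = 29.8%, the multi-step checkout 648/3939 = 16.5% → the guest checkout
Email: the guest checkout 224/382 = 58.6%, the multi-step checkout 332/728 = 45.6% → the guest checkout
The guest checkout has the higher rate in all 4 groups.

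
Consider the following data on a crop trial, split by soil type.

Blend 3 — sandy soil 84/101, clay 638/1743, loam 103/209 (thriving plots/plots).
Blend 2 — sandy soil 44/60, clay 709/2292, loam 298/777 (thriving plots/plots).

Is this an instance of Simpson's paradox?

No

Sandy soil: Blend 3 84/101 = 83.2%, Blend 2 44/60 = 73.3% → Blend 3
Clay: Blend 3 638/1743 = 36.6%, Blend 2 709/2292 = 30.9% → Blend 3
Loam: Blend 3 103/209 = 49.3%, Blend 2 298/777 = 38.4% → Blend 3
Overall: Blend 3 825/2053 = 40.2%, Blend 2 1051/3129 = 33.6% → Blend 3
Blend 3 wins overall and in every soil group — no reversal.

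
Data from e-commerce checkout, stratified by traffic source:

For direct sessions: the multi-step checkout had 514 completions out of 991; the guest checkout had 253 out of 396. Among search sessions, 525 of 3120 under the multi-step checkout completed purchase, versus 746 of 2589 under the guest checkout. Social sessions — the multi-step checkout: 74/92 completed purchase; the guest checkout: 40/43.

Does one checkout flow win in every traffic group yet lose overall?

No

Direct: the multi-step checkout 514/991 = 51.9%, the guest checkout 253/396 = 63.9% → the guest checkout
Search: the multi-step checkout 525/3120 = 16.8%, the guest checkout 746/2589 = 28.8% → the guest checkout
Social: the multi-step checkout 74/92 = 80.4%, the guest checkout 40/43 = 93.0% → the guest checkout
Overall: the multi-step checkout 1113/4203 = 26.5%, the guest checkout 1039/3028 = 34.3% → the guest checkout
The guest checkout wins overall and in every traffic group — no reversal.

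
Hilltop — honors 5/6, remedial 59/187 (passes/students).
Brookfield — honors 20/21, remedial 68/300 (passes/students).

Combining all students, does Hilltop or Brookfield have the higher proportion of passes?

Honors: Hilltop 5/6 = 83.3%, Brookfield 20/21 = 95.2% → Brookfield
Remedial: Hilltop 59/187 = 31.6%, Brookfield 68/300 = 22.7% → Hilltop
Overall: Hilltop 64/193 = 33.2%, Brookfield 88/321 = 27.4% → Hilltop
(Neither sweeps every student group, but Hilltop has the higher pooled rate.)

Hilltop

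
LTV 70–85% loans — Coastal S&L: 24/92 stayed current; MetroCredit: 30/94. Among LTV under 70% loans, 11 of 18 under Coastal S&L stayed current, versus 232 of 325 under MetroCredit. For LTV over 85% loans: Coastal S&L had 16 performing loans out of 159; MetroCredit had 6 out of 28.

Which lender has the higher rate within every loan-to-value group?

LTV 70–85%: Coastal S&L 24/92 = 26.1%, MetroCredit 30/94 = 31.9% → MetroCredit
LTV under 70%: Coastal S&L 11/18 = 61.1%, MetroCredit 232/325 = 71.4% → MetroCredit
LTV over 85%: Coastal S&L 16/159 = 10.1%, MetroCredit 6/28 = 21.4% → MetroCredit
MetroCredit has the higher rate in all 3 groups.

MetroCredit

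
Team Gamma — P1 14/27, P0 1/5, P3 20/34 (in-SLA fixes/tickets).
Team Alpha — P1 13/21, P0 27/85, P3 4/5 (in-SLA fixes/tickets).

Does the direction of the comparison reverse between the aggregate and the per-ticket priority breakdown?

Yes

P1: Team Gamma 14/27 = 51.9%, Team Alpha 13/21 = 61.9% → Team Alpha
P0: Team Gamma 1/5 = 20.0%, Team Alpha 27/85 = 31.8% → Team Alpha
P3: Team Gamma 20/34 = 58.8%, Team Alpha 4/5 = 80.0% → Team Alpha
Overall: Team Gamma 35/66 = 53.0%, Team Alpha 44/111 = 39.6% → Team Gamma
Team Alpha wins each ticket group but Team Gamma wins overall — the comparison reverses. Team Alpha's tickets skew toward P0, which has a lower base rate.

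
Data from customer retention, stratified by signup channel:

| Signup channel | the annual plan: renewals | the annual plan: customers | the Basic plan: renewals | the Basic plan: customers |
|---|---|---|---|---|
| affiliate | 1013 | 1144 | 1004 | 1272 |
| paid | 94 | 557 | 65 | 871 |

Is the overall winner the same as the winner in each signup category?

Yes

Affiliate: the annual plan 1013/1144 = 88.5%, the Basic plan 1004/1272 = 78.9% → the annual plan
Paid: the annual plan 94/557 = 16.9%, the Basic plan 65/871 = 7.5% → the annual plan
Overall: the annual plan 1107/1701 = 65.1%, the Basic plan 1069/2143 = 49.9% → the annual plan
The annual plan wins overall and in every signup group — no reversal.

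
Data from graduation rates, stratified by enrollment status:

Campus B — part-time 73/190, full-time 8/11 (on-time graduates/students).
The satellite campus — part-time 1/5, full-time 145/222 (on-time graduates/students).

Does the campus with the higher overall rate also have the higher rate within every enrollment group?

No

Part-time: Campus B 73/190 = 38.4%, the satellite campus 1/5 = 20.0% → Campus B
Full-time: Campus B 8/11 = 72.7%, the satellite campus 145/222 = 65.3% → Campus B
Overall: Campus B 81/201 = 40.3%, the satellite campus 146/227 = 64.3% → the satellite campus
Campus B wins each enrollment group but the satellite campus wins overall — the comparison reverses. Campus B's students skew toward part-time, which has a lower base rate.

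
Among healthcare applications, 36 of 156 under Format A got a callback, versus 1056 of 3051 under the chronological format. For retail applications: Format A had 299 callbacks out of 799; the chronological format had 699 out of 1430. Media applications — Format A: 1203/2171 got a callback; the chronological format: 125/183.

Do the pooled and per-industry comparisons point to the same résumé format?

Healthcare: Format A 36/156 = 23.1%, the chronological format 1056/3051 = 34.6% → the chronological format
Retail: Format A 299/799 = 37.4%, the chronological format 699/1430 = 48.9% → the chronological format
Media: Format A 1203/2171 = 55.4%, the chronological format 125/183 = 68.3% → the chronological format
Overall: Format A 1538/3126 = 49.2%, the chronological format 1880/4664 = 40.3% → Format A
The chronological format wins each industry group but Format A wins overall — the comparison reverses. The chronological format's applications skew toward healthcare, which has a lower base rate.

No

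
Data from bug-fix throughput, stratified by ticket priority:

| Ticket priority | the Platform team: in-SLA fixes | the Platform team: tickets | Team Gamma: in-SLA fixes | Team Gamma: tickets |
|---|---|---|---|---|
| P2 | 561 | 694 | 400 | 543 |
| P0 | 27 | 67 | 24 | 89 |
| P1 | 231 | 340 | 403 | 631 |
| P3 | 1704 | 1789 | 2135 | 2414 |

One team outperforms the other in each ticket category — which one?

P2: the Platform team 561/694 = 80.8%, Team Gamma 400/543 = 73.7% → the Platform team
P0: the Platform team 27/67 = 40.3%, Team Gamma 24/89 = 27.0% → the Platform team
P1: the Platform team 231/340 = 67.9%, Team Gamma 403/631 = 63.9% → the Platform team
P3: the Platform team 1704/1789 = 95.2%, Team Gamma 2135/2414 = 88.4% → the Platform team
The Platform team has the higher rate in all 4 groups.

the Platform team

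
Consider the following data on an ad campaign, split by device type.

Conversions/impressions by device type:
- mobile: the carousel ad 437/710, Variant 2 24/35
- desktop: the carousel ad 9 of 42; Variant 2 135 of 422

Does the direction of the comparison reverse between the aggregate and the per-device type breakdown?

Mobile: the carousel ad 437/710 = 61.5%, Variant 2 24/35 = 68.6% → Variant 2
Desktop: the carousel ad 9/42 = 21.4%, Variant 2 135/422 = 32.0% → Variant 2
Overall: the carousel ad 446/752 = 59.3%, Variant 2 159/457 = 34.8% → the carousel ad
Variant 2 wins each device group but the carousel ad wins overall — the comparison reverses. Variant 2's impressions skew toward desktop, which has a lower base rate.

Yes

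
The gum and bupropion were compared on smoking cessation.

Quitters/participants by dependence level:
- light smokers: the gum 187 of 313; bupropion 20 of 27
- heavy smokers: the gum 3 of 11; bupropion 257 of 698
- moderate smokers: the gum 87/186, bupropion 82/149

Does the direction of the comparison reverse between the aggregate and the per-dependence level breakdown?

Light smokers: the gum 187/313 = 59.7%, bupropion 20/27 = 74.1% → bupropion
Heavy smokers: the gum 3/11 = 27.3%, bupropion 257/698 = 36.8% → bupropion
Moderate smokers: the gum 87/186 = 46.8%, bupropion 82/149 = 55.0% → bupropion
Overall: the gum 277/510 = 54.3%, bupropion 359/874 = 41.1% → the gum
Bupropion wins each dependence group but the gum wins overall — the comparison reverses. Bupropion's participants skew toward heavy smokers, which has a lower base rate.

Yes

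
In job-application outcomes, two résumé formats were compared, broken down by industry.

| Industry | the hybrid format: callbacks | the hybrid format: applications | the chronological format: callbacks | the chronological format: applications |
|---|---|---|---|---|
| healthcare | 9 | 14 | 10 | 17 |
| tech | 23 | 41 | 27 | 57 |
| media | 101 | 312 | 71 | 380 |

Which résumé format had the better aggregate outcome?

the hybrid format

Healthcare: the hybrid format 9/14 = 64.3%, the chronological format 10/17 = 58.8% → the hybrid format
Tech: the hybrid format 23/41 = 56.1%, the chronological format 27/57 = 47.4% → the hybrid format
Media: the hybrid format 101/312 = 32.4%, the chronological format 71/380 = 18.7% → the hybrid format
Overall: the hybrid format 133/367 = 36.2%, the chronological format 108/454 = 23.8% → the hybrid format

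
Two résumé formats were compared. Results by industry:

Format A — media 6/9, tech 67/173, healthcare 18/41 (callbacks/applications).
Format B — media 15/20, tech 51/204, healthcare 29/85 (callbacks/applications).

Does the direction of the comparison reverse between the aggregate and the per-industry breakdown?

Media: Format A 6/9 = 66.7%, Format B 15/20 = 75.0% → Format B
Tech: Format A 67/173 = 38.7%, Format B 51/204 = 25.0% → Format A
Healthcare: Format A 18/41 = 43.9%, Format B 29/85 = 34.1% → Format A
Overall: Format A 91/223 = 40.8%, Format B 95/309 = 30.7% → Format A
Neither sweeps: Format A wins 2 of 3 groups, Format B wins 1. Format A wins overall but not every group — no Simpson reversal.

No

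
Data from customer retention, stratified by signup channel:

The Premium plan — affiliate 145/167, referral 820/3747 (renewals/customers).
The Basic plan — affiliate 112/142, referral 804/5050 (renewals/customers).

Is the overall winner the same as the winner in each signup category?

Affiliate: the Premium plan 145/167 = 86.8%, the Basic plan 112/142 = 78.9% → the Premium plan
Referral: the Premium plan 820/3747 = 21.9%, the Basic plan 804/5050 = 15.9% → the Premium plan
Overall: the Premium plan 965/3914 = 24.7%, the Basic plan 916/5192 = 17.6% → the Premium plan
The Premium plan wins overall and in every signup group — no reversal.

Yes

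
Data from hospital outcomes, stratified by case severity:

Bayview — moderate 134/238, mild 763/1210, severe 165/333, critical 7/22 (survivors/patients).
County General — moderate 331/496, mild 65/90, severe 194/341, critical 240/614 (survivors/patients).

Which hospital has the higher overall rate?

Moderate: Bayview 134/238 = 56.3%, County General 331/496 = 66.7% → County General
Mild: Bayview 763/1210 = 63.1%, County General 65/90 = 72.2% → County General
Severe: Bayview 165/333 = 49.5%, County General 194/341 = 56.9% → County General
Critical: Bayview 7/22 = 31.8%, County General 240/614 = 39.1% → County General
Overall: Bayview 1069/1803 = 59.3%, County General 830/1541 = 53.9% → Bayview
(County General wins every case group but Bayview wins overall — County General's patients skew toward the low-rate critical group.)

Bayview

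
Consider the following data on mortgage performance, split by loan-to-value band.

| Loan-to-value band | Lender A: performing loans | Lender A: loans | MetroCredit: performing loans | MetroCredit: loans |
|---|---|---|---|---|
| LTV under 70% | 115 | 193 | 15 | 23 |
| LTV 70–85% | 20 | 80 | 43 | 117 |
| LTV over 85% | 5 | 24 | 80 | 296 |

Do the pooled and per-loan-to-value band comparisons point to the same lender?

LTV under 70%: Lender A 115/193 = 59.6%, MetroCredit 15/23 = 65.2% → MetroCredit
LTV 70–85%: Lender A 20/80 = 25.0%, MetroCredit 43/117 = 36.8% → MetroCredit
LTV over 85%: Lender A 5/24 = 20.8%, MetroCredit 80/296 = 27.0% → MetroCredit
Overall: Lender A 140/297 = 47.1%, MetroCredit 138/436 = 31.7% → Lender A
MetroCredit wins each loan-to-value group but Lender A wins overall — the comparison reverses. MetroCredit's loans skew toward LTV over 85%, which has a lower base rate.

No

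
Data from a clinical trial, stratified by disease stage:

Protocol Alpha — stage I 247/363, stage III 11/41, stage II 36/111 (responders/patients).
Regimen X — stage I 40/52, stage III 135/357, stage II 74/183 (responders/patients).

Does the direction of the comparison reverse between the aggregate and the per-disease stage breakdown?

Yes

Stage I: Protocol Alpha 247/363 = 68.0%, Regimen X 40/52 = 76.9% → Regimen X
Stage III: Protocol Alpha 11/41 = 26.8%, Regimen X 135/357 = 37.8% → Regimen X
Stage II: Protocol Alpha 36/111 = 32.4%, Regimen X 74/183 = 40.4% → Regimen X
Overall: Protocol Alpha 294/515 = 57.1%, Regimen X 249/592 = 42.1% → Protocol Alpha
Regimen X wins each disease group but Protocol Alpha wins overall — the comparison reverses. Regimen X's patients skew toward stage III, which has a lower base rate.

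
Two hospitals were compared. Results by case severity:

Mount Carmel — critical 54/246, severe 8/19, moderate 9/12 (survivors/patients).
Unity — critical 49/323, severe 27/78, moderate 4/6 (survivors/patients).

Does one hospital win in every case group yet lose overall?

Critical: Mount Carmel 54/246 = 22.0%, Unity 49/323 = 15.2% → Mount Carmel
Severe: Mount Carmel 8/19 = 42.1%, Unity 27/78 = 34.6% → Mount Carmel
Moderate: Mount Carmel 9/12 = 75.0%, Unity 4/6 = 66.7% → Mount Carmel
Overall: Mount Carmel 71/277 = 25.6%, Unity 80/407 = 19.7% → Mount Carmel
Mount Carmel wins overall and in every case group — no reversal.

No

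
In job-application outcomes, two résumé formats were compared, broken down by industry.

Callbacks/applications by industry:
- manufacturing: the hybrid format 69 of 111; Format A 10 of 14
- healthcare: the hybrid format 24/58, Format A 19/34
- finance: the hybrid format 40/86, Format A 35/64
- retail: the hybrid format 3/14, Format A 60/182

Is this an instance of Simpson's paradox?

Manufacturing: the hybrid format 69/111 = 62.2%, Format A 10/14 = 71.4% → Format A
Healthcare: the hybrid format 24/58 = 41.4%, Format A 19/34 = 55.9% → Format A
Finance: the hybrid format 40/86 = 46.5%, Format A 35/64 = 54.7% → Format A
Retail: the hybrid format 3/14 = 21.4%, Format A 60/182 = 33.0% → Format A
Overall: the hybrid format 136/269 = 50.6%, Format A 124/294 = 42.2% → the hybrid format
Format A wins each industry group but the hybrid format wins overall — the comparison reverses. Format A's applications skew toward retail, which has a lower base rate.

Yes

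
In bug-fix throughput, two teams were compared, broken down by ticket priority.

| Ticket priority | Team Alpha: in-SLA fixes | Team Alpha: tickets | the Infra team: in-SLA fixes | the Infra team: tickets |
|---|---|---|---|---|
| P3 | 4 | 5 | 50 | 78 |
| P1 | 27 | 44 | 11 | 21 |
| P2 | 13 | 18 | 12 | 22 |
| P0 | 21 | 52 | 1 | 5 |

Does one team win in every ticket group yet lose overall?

P3: Team Alpha 4/5 = 80.0%, the Infra team 50/78 = 64.1% → Team Alpha
P1: Team Alpha 27/44 = 61.4%, the Infra team 11/21 = 52.4% → Team Alpha
P2: Team Alpha 13/18 = 72.2%, the Infra team 12/22 = 54.5% → Team Alpha
P0: Team Alpha 21/52 = 40.4%, the Infra team 1/5 = 20.0% → Team Alpha
Overall: Team Alpha 65/119 = 54.6%, the Infra team 74/126 = 58.7% → the Infra team
Team Alpha wins each ticket group but the Infra team wins overall — the comparison reverses. Team Alpha's tickets skew toward P0, which has a lower base rate.

Yes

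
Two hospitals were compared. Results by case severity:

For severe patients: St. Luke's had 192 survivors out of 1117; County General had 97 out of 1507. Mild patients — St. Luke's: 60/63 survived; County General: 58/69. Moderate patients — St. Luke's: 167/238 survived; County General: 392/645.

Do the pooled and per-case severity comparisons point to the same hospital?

Yes

Severe: St. Luke's 192/1117 = 17.2%, County General 97/1507 = 6.4% → St. Luke's
Mild: St. Luke's 60/63 = 95.2%, County General 58/69 = 84.1% → St. Luke's
Moderate: St. Luke's 167/238 = 70.2%, County General 392/645 = 60.8% → St. Luke's
Overall: St. Luke's 419/1418 = 29.5%, County General 547/2221 = 24.6% → St. Luke's
St. Luke's wins overall and in every case group — no reversal.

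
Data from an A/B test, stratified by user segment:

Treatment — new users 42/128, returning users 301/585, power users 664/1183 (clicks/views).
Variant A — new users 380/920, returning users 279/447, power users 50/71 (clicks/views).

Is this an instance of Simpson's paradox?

Yes

New users: Treatment 42/128 = 32.8%, Variant A 380/920 = 41.3% → Variant A
Returning users: Treatment 301/585 = 51.5%, Variant A 279/447 = 62.4% → Variant A
Power users: Treatment 664/1183 = 56.1%, Variant A 50/71 = 70.4% → Variant A
Overall: Treatment 1007/1896 = 53.1%, Variant A 709/1438 = 49.3% → Treatment
Variant A wins each user group but Treatment wins overall — the comparison reverses. Variant A's views skew toward new users, which has a lower base rate.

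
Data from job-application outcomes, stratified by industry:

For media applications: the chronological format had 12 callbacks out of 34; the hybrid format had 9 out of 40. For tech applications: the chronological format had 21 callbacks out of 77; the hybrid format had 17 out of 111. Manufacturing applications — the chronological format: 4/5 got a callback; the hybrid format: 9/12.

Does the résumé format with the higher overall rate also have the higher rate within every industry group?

Yes

Media: the chronological format 12/34 = 35.3%, the hybrid format 9/40 = 22.5% → the chronological format
Tech: the chronological format 21/77 = 27.3%, the hybrid format 17/111 = 15.3% → the chronological format
Manufacturing: the chronological format 4/5 = 80.0%, the hybrid format 9/12 = 75.0% → the chronological format
Overall: the chronological format 37/116 = 31.9%, the hybrid format 35/163 = 21.5% → the chronological format
The chronological format wins overall and in every industry group — no reversal.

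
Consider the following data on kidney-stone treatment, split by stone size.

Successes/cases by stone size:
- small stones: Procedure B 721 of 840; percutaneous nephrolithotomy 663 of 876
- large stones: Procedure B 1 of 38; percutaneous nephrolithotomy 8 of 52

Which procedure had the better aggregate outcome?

Small stones: Procedure B 721/840 = 85.8%, percutaneous nephrolithotomy 663/876 = 75.7% → Procedure B
Large stones: Procedure B 1/38 = 2.6%, percutaneous nephrolithotomy 8/52 = 15.4% → percutaneous nephrolithotomy
Overall: Procedure B 722/878 = 82.2%, percutaneous nephrolithotomy 671/928 = 72.3% → Procedure B
(Neither sweeps every stone group, but Procedure B has the higher pooled rate.)

Procedure B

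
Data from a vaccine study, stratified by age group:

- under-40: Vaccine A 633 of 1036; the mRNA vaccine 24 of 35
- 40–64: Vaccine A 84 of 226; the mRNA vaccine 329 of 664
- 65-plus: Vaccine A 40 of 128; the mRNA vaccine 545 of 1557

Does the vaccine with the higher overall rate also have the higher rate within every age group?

Under-40: Vaccine A 633/1036 = 61.1%, the mRNA vaccine 24/35 = 68.6% → the mRNA vaccine
40–64: Vaccine A 84/226 = 37.2%, the mRNA vaccine 329/664 = 49.5% → the mRNA vaccine
65-plus: Vaccine A 40/128 = 31.2%, the mRNA vaccine 545/1557 = 35.0% → the mRNA vaccine
Overall: Vaccine A 757/1390 = 54.5%, the mRNA vaccine 898/2256 = 39.8% → Vaccine A
The mRNA vaccine wins each age group but Vaccine A wins overall — the comparison reverses. The mRNA vaccine's recipients skew toward 65-plus, which has a lower base rate.

No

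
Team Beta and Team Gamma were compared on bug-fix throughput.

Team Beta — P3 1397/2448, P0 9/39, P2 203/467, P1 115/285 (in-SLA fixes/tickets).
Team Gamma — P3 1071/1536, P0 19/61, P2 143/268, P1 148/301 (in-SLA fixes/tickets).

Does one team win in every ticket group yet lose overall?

P3: Team Beta 1397/2448 = 57.1%, Team Gamma 1071/1536 = 69.7% → Team Gamma
P0: Team Beta 9/39 = 23.1%, Team Gamma 19/61 = 31.1% → Team Gamma
P2: Team Beta 203/467 = 43.5%, Team Gamma 143/268 = 53.4% → Team Gamma
P1: Team Beta 115/285 = 40.4%, Team Gamma 148/301 = 49.2% → Team Gamma
Overall: Team Beta 1724/3239 = 53.2%, Team Gamma 1381/2166 = 63.8% → Team Gamma
Team Gamma wins overall and in every ticket group — no reversal.

No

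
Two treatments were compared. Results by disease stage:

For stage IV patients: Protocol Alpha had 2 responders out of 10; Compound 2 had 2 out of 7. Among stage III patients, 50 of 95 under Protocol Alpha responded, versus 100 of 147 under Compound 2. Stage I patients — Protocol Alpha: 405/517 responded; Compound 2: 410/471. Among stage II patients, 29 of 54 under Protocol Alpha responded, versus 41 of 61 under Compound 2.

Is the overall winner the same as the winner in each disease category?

Yes

Stage IV: Protocol Alpha 2/10 = 20.0%, Compound 2 2/7 = 28.6% → Compound 2
Stage III: Protocol Alpha 50/95 = 52.6%, Compound 2 100/147 = 68.0% → Compound 2
Stage I: Protocol Alpha 405/517 = 78.3%, Compound 2 410/471 = 87.0% → Compound 2
Stage II: Protocol Alpha 29/54 = 53.7%, Compound 2 41/61 = 67.2% → Compound 2
Overall: Protocol Alpha 486/676 = 71.9%, Compound 2 553/686 = 80.6% → Compound 2
Compound 2 wins overall and in every disease group — no reversal.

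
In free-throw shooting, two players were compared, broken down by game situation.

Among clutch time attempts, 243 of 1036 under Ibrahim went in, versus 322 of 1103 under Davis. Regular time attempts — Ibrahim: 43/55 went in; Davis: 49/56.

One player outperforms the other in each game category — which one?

Clutch time: Ibrahim 243/1036 = 23.5%, Davis 322/1103 = 29.2% → Davis
Regular time: Ibrahim 43/55 = 78.2%, Davis 49/56 = 87.5% → Davis
Davis has the higher rate in both groups.

Davis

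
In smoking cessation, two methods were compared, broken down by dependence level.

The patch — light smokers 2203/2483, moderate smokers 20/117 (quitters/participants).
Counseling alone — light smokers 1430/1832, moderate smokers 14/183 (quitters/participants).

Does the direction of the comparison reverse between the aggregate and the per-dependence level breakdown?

Light smokers: the patch 2203/2483 = 88.7%, counseling alone 1430/1832 = 78.1% → the patch
Moderate smokers: the patch 20/117 = 17.1%, counseling alone 14/183 = 7.7% → the patch
Overall: the patch 2223/2600 = 85.5%, counseling alone 1444/2015 = 71.7% → the patch
The patch wins overall and in every dependence group — no reversal.

No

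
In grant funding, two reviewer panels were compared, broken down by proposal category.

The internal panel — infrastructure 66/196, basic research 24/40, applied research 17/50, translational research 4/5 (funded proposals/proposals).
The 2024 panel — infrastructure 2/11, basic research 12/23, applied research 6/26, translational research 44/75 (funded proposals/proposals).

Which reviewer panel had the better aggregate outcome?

Infrastructure: the internal panel 66/196 = 33.7%, the 2024 panel 2/11 = 18.2% → the internal panel
Basic research: the internal panel 24/40 = 60.0%, the 2024 panel 12/23 = 52.2% → the internal panel
Applied research: the internal panel 17/50 = 34.0%, the 2024 panel 6/26 = 23.1% → the internal panel
Translational research: the internal panel 4/5 = 80.0%, the 2024 panel 44/75 = 58.7% → the internal panel
Overall: the internal panel 111/291 = 38.1%, the 2024 panel 64/135 = 47.4% → the 2024 panel
(The internal panel wins every proposal group but the 2024 panel wins overall — the internal panel's proposals skew toward the low-rate infrastructure group.)

the 2024 panel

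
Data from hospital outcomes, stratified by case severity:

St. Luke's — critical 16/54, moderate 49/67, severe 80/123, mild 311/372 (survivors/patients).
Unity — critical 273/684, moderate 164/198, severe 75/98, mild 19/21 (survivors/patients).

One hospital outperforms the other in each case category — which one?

Critical: St. Luke's 16/54 = 29.6%, Unity 273/684 = 39.9% → Unity
Moderate: St. Luke's 49/67 = 73.1%, Unity 164/198 = 82.8% → Unity
Severe: St. Luke's 80/123 = 65.0%, Unity 75/98 = 76.5% → Unity
Mild: St. Luke's 311/372 = 83.6%, Unity 19/21 = 90.5% → Unity
Unity has the higher rate in all 4 groups.

Unity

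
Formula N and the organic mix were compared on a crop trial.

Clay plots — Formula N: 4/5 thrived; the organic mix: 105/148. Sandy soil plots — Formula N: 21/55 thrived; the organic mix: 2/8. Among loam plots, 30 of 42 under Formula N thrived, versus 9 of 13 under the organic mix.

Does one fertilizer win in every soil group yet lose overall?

Yes

Clay: Formula N 4/5 = 80.0%, the organic mix 105/148 = 70.9% → Formula N
Sandy soil: Formula N 21/55 = 38.2%, the organic mix 2/8 = 25.0% → Formula N
Loam: Formula N 30/42 = 71.4%, the organic mix 9/13 = 69.2% → Formula N
Overall: Formula N 55/102 = 53.9%, the organic mix 116/169 = 68.6% → the organic mix
Formula N wins each soil group but the organic mix wins overall — the comparison reverses. Formula N's plots skew toward sandy soil, which has a lower base rate.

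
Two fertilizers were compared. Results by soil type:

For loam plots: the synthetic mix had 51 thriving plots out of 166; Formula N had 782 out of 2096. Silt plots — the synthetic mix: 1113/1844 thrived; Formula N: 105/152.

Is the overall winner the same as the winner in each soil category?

No

Loam: the synthetic mix 51/166 = 30.7%, Formula N 782/2096 = 37.3% → Formula N
Silt: the synthetic mix 1113/1844 = 60.4%, Formula N 105/152 = 69.1% → Formula N
Overall: the synthetic mix 1164/2010 = 57.9%, Formula N 887/2248 = 39.5% → the synthetic mix
Formula N wins each soil group but the synthetic mix wins overall — the comparison reverses. Formula N's plots skew toward loam, which has a lower base rate.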